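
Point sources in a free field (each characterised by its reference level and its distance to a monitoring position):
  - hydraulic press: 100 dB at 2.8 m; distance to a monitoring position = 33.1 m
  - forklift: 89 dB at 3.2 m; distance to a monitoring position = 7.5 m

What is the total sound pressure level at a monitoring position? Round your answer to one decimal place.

83.3 dB

First find each source's level at the receiver (point-source: −20·log₁₀(r/r_ref)), then combine on an intensity basis.
hydraulic press: 100 − 20·log₁₀(33.1/2.8) = 100 − 21.45 = 78.55 dB.
forklift: 89 − 20·log₁₀(7.5/3.2) = 89 − 7.40 = 81.60 dB.
Σ 10^(L/10) = 2.162e+08 → L_total = 10·log₁₀(2.162e+08) = 83.35 dB.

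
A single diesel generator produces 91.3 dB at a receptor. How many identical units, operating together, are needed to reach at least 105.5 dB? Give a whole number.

27

The shortfall is 105.5 − 91.3 = 14.2 dB, and N units add 10·log₁₀ N, so need 10·log₁₀ N ≥ 14.2.
N ≥ 10^(14.2/10) = 26.303, so N = 27.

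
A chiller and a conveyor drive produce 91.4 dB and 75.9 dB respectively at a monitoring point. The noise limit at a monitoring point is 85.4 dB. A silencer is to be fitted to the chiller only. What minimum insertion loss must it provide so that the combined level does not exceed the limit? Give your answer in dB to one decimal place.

6.5 dB

Everything except the chiller sums to 10^(75.9/10) = 3.890e+07 in linear terms, 75.90 dB.
To meet 85.4 dB overall, the treated chiller may contribute at most 10^(85.4/10) − 3.890e+07 = 3.078e+08, i.e. 84.88 dB.
So the chiller must be reduced from 91.4 to 84.88 dB: IL = 6.52 dB.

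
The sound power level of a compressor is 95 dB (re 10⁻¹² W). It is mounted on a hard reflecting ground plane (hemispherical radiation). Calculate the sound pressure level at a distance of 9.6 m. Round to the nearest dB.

Free-field hemispherical radiation: L_p = L_w − 10·log₁₀(2π·r²), r = 9.6 m.
2π·r² = 579.1 m², 10·log₁₀ of that is 27.627 dB.
L_p = 95 − 27.627 = 67.37 dB.

67 dB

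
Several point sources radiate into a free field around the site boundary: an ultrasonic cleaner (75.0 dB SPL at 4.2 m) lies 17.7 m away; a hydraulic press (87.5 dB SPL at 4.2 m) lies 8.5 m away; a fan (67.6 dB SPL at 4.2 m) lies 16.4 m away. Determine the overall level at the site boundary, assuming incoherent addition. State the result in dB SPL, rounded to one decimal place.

Apply inverse-square spreading to bring every level to the receiver, then sum 10^(L/10).
ultrasonic cleaner: 75.0 − 20·log₁₀(17.7/4.2) = 75.0 − 12.49 = 62.51 dB SPL.
hydraulic press: 87.5 − 20·log₁₀(8.5/4.2) = 87.5 − 6.12 = 81.38 dB SPL.
fan: 67.6 − 20·log₁₀(16.4/4.2) = 67.6 − 11.83 = 55.77 dB SPL.
Σ 10^(L/10) = 1.395e+08 → L_total = 10·log₁₀(1.395e+08) = 81.44 dB SPL.

81.4 dB SPL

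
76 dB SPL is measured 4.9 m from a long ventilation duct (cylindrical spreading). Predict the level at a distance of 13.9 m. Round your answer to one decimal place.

Line-source attenuation: ΔL = 10·log₁₀(r₂/r₁) = 10·log₁₀(13.9/4.9) = 4.528 dB.
L₂ = 76 − 10·log₁₀(13.9/4.9) = 76 − 4.528 = 71.47 dB SPL.

71.5 dB SPL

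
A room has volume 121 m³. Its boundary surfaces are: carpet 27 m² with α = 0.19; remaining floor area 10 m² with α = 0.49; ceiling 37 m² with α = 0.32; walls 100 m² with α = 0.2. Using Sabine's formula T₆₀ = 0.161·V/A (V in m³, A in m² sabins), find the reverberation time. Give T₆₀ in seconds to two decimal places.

0.47 s

A = Σ Sᵢαᵢ = 27·0.19 + 10·0.49 + 37·0.32 + 100·0.2 = 41.87 m².
T₆₀ = 0.161 × 121 / 41.87 = 0.465 s.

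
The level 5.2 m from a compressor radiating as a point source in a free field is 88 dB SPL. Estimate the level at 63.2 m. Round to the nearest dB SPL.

For a point source, L₂ = L₁ − 20·log₁₀(r₂/r₁).
L₂ = 88 − 20·log₁₀(63.2/5.2) = 88 − 21.694 = 66.31 dB SPL.

66 dB SPL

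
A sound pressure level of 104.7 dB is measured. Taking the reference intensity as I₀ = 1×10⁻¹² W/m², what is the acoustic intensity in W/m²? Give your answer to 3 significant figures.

0.0295 W/m²

I = I₀·10^(L/10) = 10⁻¹² × 10^(104.7/10) = 10^(-1.530).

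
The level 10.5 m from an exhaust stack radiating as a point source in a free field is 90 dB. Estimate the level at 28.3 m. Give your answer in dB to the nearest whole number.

81 dB

For a point source, L₂ = L₁ − 20·log₁₀(r₂/r₁).
L₂ = 90 − 20·log₁₀(28.3/10.5) = 90 − 8.612 = 81.39 dB.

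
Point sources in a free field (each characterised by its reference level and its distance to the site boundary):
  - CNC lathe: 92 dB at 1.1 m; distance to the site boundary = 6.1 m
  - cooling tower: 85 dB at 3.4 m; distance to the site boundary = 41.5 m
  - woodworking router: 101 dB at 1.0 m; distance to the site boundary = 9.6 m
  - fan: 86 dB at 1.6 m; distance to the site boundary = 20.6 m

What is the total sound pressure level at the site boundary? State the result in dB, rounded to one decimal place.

Apply inverse-square spreading to bring every level to the receiver, then sum 10^(L/10).
CNC lathe: 92 − 20·log₁₀(6.1/1.1) = 92 − 14.88 = 77.12 dB.
cooling tower: 85 − 20·log₁₀(41.5/3.4) = 85 − 21.73 = 63.27 dB.
woodworking router: 101 − 20·log₁₀(9.6/1.0) = 101 − 19.65 = 81.35 dB.
fan: 86 − 20·log₁₀(20.6/1.6) = 86 − 22.19 = 63.81 dB.
Σ 10^(L/10) = 1.927e+08 → L_total = 10·log₁₀(1.927e+08) = 82.85 dB.

82.8 dB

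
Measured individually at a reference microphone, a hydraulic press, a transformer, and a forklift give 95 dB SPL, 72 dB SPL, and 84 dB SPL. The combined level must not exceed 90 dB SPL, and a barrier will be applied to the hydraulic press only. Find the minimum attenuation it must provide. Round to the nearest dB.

Fixed contribution from the other sources: Σ 10^(L/10) = 10^(72/10) + 10^(84/10) = 2.670e+08 (84.27 dB SPL).
The limit corresponds to 10^(90/10) = 1.000e+09; subtracting the fixed part leaves 7.330e+08 for the hydraulic press, i.e. 88.65 dB SPL.
Required insertion loss = 95 − 88.65 = 6.35 dB.

6 dB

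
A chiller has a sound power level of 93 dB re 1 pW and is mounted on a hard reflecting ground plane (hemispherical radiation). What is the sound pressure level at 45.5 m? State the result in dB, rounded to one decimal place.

L_p = L_w − 10·log₁₀(2π·r²) with r = 45.5 m.
2π·r² = 1.301e+04 m², 10·log₁₀ of that is 41.142 dB.
L_p = 93 − 41.142 = 51.86 dB.

51.9 dB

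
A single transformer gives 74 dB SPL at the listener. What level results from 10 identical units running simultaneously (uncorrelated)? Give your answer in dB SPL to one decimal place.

N identical incoherent sources raise the level by 10·log₁₀ N.
L_total = 74 + 10·log₁₀(10) = 74 + 10.000 = 84.00 dB SPL.

84.0 dB SPL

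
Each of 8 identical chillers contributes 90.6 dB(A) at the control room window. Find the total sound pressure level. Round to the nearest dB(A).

100 dB(A)

L_total = L₁ + 10·log₁₀ N for N identical incoherent sources.
L_total = 90.6 + 10·log₁₀(8) = 90.6 + 9.031 = 99.63 dB(A).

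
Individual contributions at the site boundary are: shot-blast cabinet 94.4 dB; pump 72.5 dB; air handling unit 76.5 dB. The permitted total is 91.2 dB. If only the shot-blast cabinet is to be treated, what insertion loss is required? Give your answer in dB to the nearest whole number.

3 dB

Everything except the shot-blast cabinet sums to 10^(72.5/10) + 10^(76.5/10) = 6.245e+07 in linear terms, 77.96 dB.
To meet 91.2 dB overall, the treated shot-blast cabinet may contribute at most 10^(91.2/10) − 6.245e+07 = 1.256e+09, i.e. 90.99 dB.
So the shot-blast cabinet must be reduced from 94.4 to 90.99 dB: IL = 3.41 dB.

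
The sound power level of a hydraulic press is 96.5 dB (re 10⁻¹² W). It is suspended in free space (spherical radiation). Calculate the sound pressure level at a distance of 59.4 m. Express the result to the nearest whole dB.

50 dB

The power spreads over a sphere of area 4π·r², so L_p = L_w − 10·log₁₀(4π·r²).
4π·r² = 4.434e+04 m², 10·log₁₀ of that is 46.468 dB.
L_p = 96.5 − 46.468 = 50.03 dB.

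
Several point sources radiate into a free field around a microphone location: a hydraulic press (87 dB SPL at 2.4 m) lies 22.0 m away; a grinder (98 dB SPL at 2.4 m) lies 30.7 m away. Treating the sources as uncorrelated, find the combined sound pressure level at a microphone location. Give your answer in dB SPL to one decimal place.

76.5 dB SPL

Propagate each source to the receiver with L = L_ref − 20·log₁₀(r/r_ref), then add intensities.
hydraulic press: 87 − 20·log₁₀(22.0/2.4) = 87 − 19.24 = 67.76 dB SPL.
grinder: 98 − 20·log₁₀(30.7/2.4) = 98 − 22.14 = 75.86 dB SPL.
Σ 10^(L/10) = 4.453e+07 → L_total = 10·log₁₀(4.453e+07) = 76.49 dB SPL.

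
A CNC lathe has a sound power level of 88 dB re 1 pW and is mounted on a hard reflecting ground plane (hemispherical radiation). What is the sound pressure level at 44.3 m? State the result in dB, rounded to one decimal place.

The power spreads over a hemisphere of area 2π·r², so L_p = L_w − 10·log₁₀(2π·r²).
2π·r² = 1.233e+04 m², 10·log₁₀ of that is 40.910 dB.
L_p = 88 − 40.910 = 47.09 dB.

47.1 dB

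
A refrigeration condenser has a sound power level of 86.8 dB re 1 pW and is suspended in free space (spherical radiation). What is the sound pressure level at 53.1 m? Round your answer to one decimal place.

41.3 dB

Free-field spherical radiation: L_p = L_w − 10·log₁₀(4π·r²), r = 53.1 m.
4π·r² = 3.543e+04 m², 10·log₁₀ of that is 45.494 dB.
L_p = 86.8 − 45.494 = 41.31 dB.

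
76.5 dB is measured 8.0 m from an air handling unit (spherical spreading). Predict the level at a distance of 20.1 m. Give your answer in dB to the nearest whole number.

Point-source attenuation: ΔL = 20·log₁₀(r₂/r₁) = 20·log₁₀(20.1/8.0) = 8.002 dB.
L₂ = 76.5 − 20·log₁₀(20.1/8.0) = 76.5 − 8.002 = 68.50 dB.

68 dB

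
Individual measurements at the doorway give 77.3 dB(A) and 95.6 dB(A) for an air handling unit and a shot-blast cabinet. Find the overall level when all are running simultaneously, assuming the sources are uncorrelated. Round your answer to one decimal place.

Incoherent sources combine by intensity addition: L_total = 10·log₁₀(Σ 10^(L_i/10)).
Σ 10^(L/10) = 10^(77.3/10) + 10^(95.6/10) = 3.684e+09.
L_total = 10·log₁₀(3.684e+09) = 95.66 dB(A).

95.7 dB(A)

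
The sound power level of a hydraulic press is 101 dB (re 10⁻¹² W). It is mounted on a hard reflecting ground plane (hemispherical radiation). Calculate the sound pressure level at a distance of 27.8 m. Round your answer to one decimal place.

64.1 dB

Free-field hemispherical radiation: L_p = L_w − 10·log₁₀(2π·r²), r = 27.8 m.
2π·r² = 4856 m², 10·log₁₀ of that is 36.863 dB.
L_p = 101 − 36.863 = 64.14 dB.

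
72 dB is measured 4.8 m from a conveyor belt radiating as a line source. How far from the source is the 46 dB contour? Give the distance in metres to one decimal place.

1910.9 m

For a line source L₁ − L₂ = 10·log₁₀(r₂/r₁), so r₂ = r₁·10^((L₁−L₂)/10).
r₂ = 4.8·10^((72−46)/10) = 4.8·10^(26.0/10) = 1910.91 m.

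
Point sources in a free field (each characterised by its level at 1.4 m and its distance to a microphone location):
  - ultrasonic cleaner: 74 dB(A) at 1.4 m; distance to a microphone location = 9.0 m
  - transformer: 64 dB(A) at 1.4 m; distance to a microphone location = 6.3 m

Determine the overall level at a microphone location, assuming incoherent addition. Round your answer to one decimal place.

58.6 dB(A)

First find each source's level at the receiver (point-source: −20·log₁₀(r/r_ref)), then combine on an intensity basis.
ultrasonic cleaner: 74 − 20·log₁₀(9.0/1.4) = 74 − 16.16 = 57.84 dB(A).
transformer: 64 − 20·log₁₀(6.3/1.4) = 64 − 13.06 = 50.94 dB(A).
Σ 10^(L/10) = 7.319e+05 → L_total = 10·log₁₀(7.319e+05) = 58.64 dB(A).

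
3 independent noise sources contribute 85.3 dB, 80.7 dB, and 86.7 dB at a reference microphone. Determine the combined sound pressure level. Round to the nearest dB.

90 dB

For uncorrelated sources the intensities add, so convert each level to linear form, sum, and take 10·log₁₀ of the total.
Σ 10^(L/10) = 10^(85.3/10) + 10^(80.7/10) + 10^(86.7/10) = 9.241e+08.
L_total = 10·log₁₀(9.241e+08) = 89.66 dB.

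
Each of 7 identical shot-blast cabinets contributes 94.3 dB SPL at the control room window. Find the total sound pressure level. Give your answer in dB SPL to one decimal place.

102.8 dB SPL

With 7 equal, uncorrelated contributions the intensity is 7× that of one unit, giving a rise of 10·log₁₀ 7.
L_total = 94.3 + 10·log₁₀(7) = 94.3 + 8.451 = 102.75 dB SPL.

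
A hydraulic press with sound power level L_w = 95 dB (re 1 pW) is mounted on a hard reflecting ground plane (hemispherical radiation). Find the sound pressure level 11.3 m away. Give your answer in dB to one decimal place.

66.0 dB

The power spreads over a hemisphere of area 2π·r², so L_p = L_w − 10·log₁₀(2π·r²).
2π·r² = 802.3 m², 10·log₁₀ of that is 29.043 dB.
L_p = 95 − 29.043 = 65.96 dB.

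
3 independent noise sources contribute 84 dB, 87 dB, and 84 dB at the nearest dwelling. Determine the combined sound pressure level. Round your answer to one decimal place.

90.0 dB

Incoherent sources combine by intensity addition: L_total = 10·log₁₀(Σ 10^(L_i/10)).
Σ 10^(L/10) = 10^(84/10) + 10^(87/10) + 10^(84/10) = 1.004e+09.
L_total = 10·log₁₀(1.004e+09) = 90.02 dB.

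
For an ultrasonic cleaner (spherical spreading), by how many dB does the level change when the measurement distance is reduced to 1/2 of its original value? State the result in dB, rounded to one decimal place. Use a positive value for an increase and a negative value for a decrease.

+6.0 dB

With spherical spreading the level changes by −20·log₁₀(r₂/r₁).
ΔL = −20·log₁₀(0.5) = +6.02 dB.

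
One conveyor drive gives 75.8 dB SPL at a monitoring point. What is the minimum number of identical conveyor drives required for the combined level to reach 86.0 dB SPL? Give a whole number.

11

The shortfall is 86.0 − 75.8 = 10.2 dB, and N units add 10·log₁₀ N, so need 10·log₁₀ N ≥ 10.2.
N ≥ 10^(10.2/10) = 10.471, so N = 11.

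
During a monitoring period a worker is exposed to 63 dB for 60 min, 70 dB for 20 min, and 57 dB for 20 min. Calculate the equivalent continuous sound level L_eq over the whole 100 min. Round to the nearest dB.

65 dB

Weight each interval's intensity by its duration and average over T = 100 min:
Σ tᵢ·10^(Lᵢ/10) = 60·10^(63/10) + 20·10^(70/10) + 20·10^(57/10) = 3.297e+08.
L_eq = 10·log₁₀(3.297e+08/100) = 65.18 dB.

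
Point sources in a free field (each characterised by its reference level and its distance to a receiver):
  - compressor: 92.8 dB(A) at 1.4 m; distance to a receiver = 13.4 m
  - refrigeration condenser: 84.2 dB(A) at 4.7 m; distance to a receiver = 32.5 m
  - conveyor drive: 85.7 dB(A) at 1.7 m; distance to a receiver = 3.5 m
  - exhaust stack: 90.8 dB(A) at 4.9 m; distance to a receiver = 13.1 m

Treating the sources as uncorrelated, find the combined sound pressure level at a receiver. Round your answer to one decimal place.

Apply inverse-square spreading to bring every level to the receiver, then sum 10^(L/10).
compressor: 92.8 − 20·log₁₀(13.4/1.4) = 92.8 − 19.62 = 73.18 dB(A).
refrigeration condenser: 84.2 − 20·log₁₀(32.5/4.7) = 84.2 − 16.80 = 67.40 dB(A).
conveyor drive: 85.7 − 20·log₁₀(3.5/1.7) = 85.7 − 6.27 = 79.43 dB(A).
exhaust stack: 90.8 − 20·log₁₀(13.1/4.9) = 90.8 − 8.54 = 82.26 dB(A).
Σ 10^(L/10) = 2.822e+08 → L_total = 10·log₁₀(2.822e+08) = 84.50 dB(A).

84.5 dB(A)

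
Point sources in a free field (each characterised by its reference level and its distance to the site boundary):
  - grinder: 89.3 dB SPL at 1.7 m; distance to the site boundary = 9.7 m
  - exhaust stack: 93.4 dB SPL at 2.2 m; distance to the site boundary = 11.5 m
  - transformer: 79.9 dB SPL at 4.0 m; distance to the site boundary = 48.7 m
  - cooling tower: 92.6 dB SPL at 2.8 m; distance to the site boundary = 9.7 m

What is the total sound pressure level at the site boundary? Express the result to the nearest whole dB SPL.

84 dB SPL

Apply inverse-square spreading to bring every level to the receiver, then sum 10^(L/10).
grinder: 89.3 − 20·log₁₀(9.7/1.7) = 89.3 − 15.13 = 74.17 dB SPL.
exhaust stack: 93.4 − 20·log₁₀(11.5/2.2) = 93.4 − 14.37 = 79.03 dB SPL.
transformer: 79.9 − 20·log₁₀(48.7/4.0) = 79.9 − 21.71 = 58.19 dB SPL.
cooling tower: 92.6 − 20·log₁₀(9.7/2.8) = 92.6 − 10.79 = 81.81 dB SPL.
Σ 10^(L/10) = 2.585e+08 → L_total = 10·log₁₀(2.585e+08) = 84.12 dB SPL.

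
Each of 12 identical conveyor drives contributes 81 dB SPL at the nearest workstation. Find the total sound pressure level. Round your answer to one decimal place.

With 12 equal, uncorrelated contributions the intensity is 12× that of one unit, giving a rise of 10·log₁₀ 12.
L_total = 81 + 10·log₁₀(12) = 81 + 10.792 = 91.79 dB SPL.

91.8 dB SPL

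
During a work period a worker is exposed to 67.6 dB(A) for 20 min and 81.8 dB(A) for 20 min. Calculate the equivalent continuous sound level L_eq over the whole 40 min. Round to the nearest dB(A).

79 dB(A)

Weight each interval's intensity by its duration and average over T = 40 min:
Σ tᵢ·10^(Lᵢ/10) = 20·10^(67.6/10) + 20·10^(81.8/10) = 3.142e+09.
L_eq = 10·log₁₀(3.142e+09/40) = 78.95 dB(A).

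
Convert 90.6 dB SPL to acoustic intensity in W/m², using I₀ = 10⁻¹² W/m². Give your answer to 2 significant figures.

0.0011 W/m²

L = 10·log₁₀(I/I₀) ⇒ I = I₀·10^(L/10) = 10⁻¹² × 10^9.06.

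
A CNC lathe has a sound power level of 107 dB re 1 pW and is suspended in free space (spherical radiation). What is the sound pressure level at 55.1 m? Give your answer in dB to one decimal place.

L_p = L_w − 10·log₁₀(4π·r²) with r = 55.1 m.
4π·r² = 3.815e+04 m², 10·log₁₀ of that is 45.815 dB.
L_p = 107 − 45.815 = 61.18 dB.

61.2 dB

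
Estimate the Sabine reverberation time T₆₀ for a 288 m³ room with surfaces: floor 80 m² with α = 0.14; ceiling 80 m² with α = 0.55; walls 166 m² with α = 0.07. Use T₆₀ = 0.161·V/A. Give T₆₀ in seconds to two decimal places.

A = Σ Sᵢαᵢ = 80·0.14 + 80·0.55 + 166·0.07 = 66.82 m².
T₆₀ = 0.161 × 288 / 66.82 = 0.694 s.

0.69 s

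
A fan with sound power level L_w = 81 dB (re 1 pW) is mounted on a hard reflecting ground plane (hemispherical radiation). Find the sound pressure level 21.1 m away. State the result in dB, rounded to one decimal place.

Free-field hemispherical radiation: L_p = L_w − 10·log₁₀(2π·r²), r = 21.1 m.
2π·r² = 2797 m², 10·log₁₀ of that is 34.467 dB.
L_p = 81 − 34.467 = 46.53 dB.

46.5 dB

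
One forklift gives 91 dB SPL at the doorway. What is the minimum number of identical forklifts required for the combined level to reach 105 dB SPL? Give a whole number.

26

N identical sources give L₁ + 10·log₁₀ N, so require 10·log₁₀ N ≥ 105 − 91 = 14.0 dB.
N ≥ 10^(14.0/10) = 25.119, so N = 26.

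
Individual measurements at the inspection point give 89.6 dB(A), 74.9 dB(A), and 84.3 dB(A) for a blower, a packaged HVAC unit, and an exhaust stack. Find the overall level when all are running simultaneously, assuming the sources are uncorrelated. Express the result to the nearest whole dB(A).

91 dB(A)

For uncorrelated sources the intensities add, so convert each level to linear form, sum, and take 10·log₁₀ of the total.
Σ 10^(L/10) = 10^(89.6/10) + 10^(74.9/10) + 10^(84.3/10) = 1.212e+09.
L_total = 10·log₁₀(1.212e+09) = 90.84 dB(A).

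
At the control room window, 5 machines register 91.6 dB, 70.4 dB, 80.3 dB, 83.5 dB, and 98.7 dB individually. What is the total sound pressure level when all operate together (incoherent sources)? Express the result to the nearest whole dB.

Incoherent sources combine by intensity addition: L_total = 10·log₁₀(Σ 10^(L_i/10)).
Σ 10^(L/10) = 10^(91.6/10) + 10^(70.4/10) + 10^(80.3/10) + 10^(83.5/10) + 10^(98.7/10) = 9.201e+09.
L_total = 10·log₁₀(9.201e+09) = 99.64 dB.

100 dB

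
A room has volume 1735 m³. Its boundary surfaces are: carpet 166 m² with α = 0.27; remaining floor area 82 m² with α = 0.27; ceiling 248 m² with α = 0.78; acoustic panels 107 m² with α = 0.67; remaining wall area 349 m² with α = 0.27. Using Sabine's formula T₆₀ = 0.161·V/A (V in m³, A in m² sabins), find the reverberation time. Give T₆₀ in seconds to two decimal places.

0.66 s

A = Σ Sᵢαᵢ = 166·0.27 + 82·0.27 + 248·0.78 + 107·0.67 + 349·0.27 = 426.32 m².
T₆₀ = 0.161 × 1735 / 426.32 = 0.655 s.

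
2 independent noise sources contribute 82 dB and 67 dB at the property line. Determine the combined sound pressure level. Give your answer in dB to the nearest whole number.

82 dB

Incoherent sources combine by intensity addition: L_total = 10·log₁₀(Σ 10^(L_i/10)).
Σ 10^(L/10) = 10^(82/10) + 10^(67/10) = 1.635e+08.
L_total = 10·log₁₀(1.635e+08) = 82.14 dB.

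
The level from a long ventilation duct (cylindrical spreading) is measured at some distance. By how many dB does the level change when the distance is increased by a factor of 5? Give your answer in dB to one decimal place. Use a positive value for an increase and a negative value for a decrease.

A line source loses 3 dB per doubling of distance; generally ΔL = −10·log₁₀(r₂/r₁).
ΔL = −10·log₁₀(5) = -6.99 dB.

-7.0 dB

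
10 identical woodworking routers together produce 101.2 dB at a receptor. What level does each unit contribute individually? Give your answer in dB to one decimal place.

For N identical incoherent sources L_total = L₁ + 10·log₁₀ N, so L₁ = 101.2 − 10·log₁₀(10) = 101.2 − 10.000.

91.2 dB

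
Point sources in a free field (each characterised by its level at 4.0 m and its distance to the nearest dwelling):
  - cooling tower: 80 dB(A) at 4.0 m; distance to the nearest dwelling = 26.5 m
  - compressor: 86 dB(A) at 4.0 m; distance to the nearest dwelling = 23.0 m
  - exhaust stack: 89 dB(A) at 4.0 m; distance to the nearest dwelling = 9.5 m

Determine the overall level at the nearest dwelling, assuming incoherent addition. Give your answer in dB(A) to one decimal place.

81.9 dB(A)

Apply inverse-square spreading to bring every level to the receiver, then sum 10^(L/10).
cooling tower: 80 − 20·log₁₀(26.5/4.0) = 80 − 16.42 = 63.58 dB(A).
compressor: 86 − 20·log₁₀(23.0/4.0) = 86 − 15.19 = 70.81 dB(A).
exhaust stack: 89 − 20·log₁₀(9.5/4.0) = 89 − 7.51 = 81.49 dB(A).
Σ 10^(L/10) = 1.551e+08 → L_total = 10·log₁₀(1.551e+08) = 81.91 dB(A).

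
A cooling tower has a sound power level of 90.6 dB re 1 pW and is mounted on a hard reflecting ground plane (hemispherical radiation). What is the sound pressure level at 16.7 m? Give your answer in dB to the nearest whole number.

L_p = L_w − 10·log₁₀(2π·r²) with r = 16.7 m.
2π·r² = 1752 m², 10·log₁₀ of that is 32.436 dB.
L_p = 90.6 − 32.436 = 58.16 dB.

58 dB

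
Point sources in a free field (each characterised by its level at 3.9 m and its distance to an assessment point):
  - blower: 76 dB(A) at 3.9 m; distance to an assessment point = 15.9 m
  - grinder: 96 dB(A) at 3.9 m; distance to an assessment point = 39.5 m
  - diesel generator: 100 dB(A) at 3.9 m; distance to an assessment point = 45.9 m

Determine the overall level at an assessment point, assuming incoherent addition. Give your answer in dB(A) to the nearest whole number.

81 dB(A)

Propagate each source to the receiver with L = L_ref − 20·log₁₀(r/r_ref), then add intensities.
blower: 76 − 20·log₁₀(15.9/3.9) = 76 − 12.21 = 63.79 dB(A).
grinder: 96 − 20·log₁₀(39.5/3.9) = 96 − 20.11 = 75.89 dB(A).
diesel generator: 100 − 20·log₁₀(45.9/3.9) = 100 − 21.41 = 78.59 dB(A).
Σ 10^(L/10) = 1.134e+08 → L_total = 10·log₁₀(1.134e+08) = 80.55 dB(A).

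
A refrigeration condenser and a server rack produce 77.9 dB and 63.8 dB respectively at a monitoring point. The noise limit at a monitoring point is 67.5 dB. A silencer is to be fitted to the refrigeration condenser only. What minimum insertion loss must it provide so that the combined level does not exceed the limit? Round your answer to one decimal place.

12.8 dB

Fixed contribution from the other source: Σ 10^(L/10) = 10^(63.8/10) = 2.399e+06 (63.80 dB).
The limit corresponds to 10^(67.5/10) = 5.623e+06; subtracting the fixed part leaves 3.225e+06 for the refrigeration condenser, i.e. 65.08 dB.
Required insertion loss = 77.9 − 65.08 = 12.82 dB.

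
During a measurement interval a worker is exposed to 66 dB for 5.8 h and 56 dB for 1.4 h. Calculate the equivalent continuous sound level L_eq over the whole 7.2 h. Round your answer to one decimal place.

The energy average is taken in the linear domain: L_eq = 10·log₁₀[(Σ tᵢ·10^(Lᵢ/10))/T], T = 7.2 h.
Σ tᵢ·10^(Lᵢ/10) = 5.8·10^(66/10) + 1.4·10^(56/10) = 2.365e+07.
L_eq = 10·log₁₀(2.365e+07/7.2) = 65.16 dB.

65.2 dB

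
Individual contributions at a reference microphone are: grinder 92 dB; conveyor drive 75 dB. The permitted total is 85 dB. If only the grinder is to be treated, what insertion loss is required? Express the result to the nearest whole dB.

7 dB

The untreated sources together contribute 10^(75/10) = 3.162e+07, i.e. 75.00 dB.
To meet 85 dB overall, the treated grinder may contribute at most 10^(85/10) − 3.162e+07 = 2.846e+08, i.e. 84.54 dB.
So the grinder must be reduced from 92 to 84.54 dB: IL = 7.46 dB.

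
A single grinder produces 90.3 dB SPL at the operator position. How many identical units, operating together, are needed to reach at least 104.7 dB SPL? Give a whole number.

Need L₁ + 10·log₁₀ N ≥ 104.7, i.e. log₁₀ N ≥ 1.44.
N ≥ 10^(14.4/10) = 27.542, so N = 28.

28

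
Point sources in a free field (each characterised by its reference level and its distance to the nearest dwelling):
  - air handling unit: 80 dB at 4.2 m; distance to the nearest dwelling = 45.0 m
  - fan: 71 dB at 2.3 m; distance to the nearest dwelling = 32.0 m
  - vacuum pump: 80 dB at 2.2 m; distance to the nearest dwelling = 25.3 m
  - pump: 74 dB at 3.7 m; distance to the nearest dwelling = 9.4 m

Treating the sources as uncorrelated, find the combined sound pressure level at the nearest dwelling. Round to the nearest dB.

67 dB

Propagate each source to the receiver with L = L_ref − 20·log₁₀(r/r_ref), then add intensities.
air handling unit: 80 − 20·log₁₀(45.0/4.2) = 80 − 20.60 = 59.40 dB.
fan: 71 − 20·log₁₀(32.0/2.3) = 71 − 22.87 = 48.13 dB.
vacuum pump: 80 − 20·log₁₀(25.3/2.2) = 80 − 21.21 = 58.79 dB.
pump: 74 − 20·log₁₀(9.4/3.7) = 74 − 8.10 = 65.90 dB.
Σ 10^(L/10) = 5.584e+06 → L_total = 10·log₁₀(5.584e+06) = 67.47 dB.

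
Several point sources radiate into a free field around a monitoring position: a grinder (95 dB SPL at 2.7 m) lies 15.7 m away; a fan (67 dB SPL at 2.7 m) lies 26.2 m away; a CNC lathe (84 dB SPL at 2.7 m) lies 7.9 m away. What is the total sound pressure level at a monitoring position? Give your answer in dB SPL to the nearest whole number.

81 dB SPL

Propagate each source to the receiver with L = L_ref − 20·log₁₀(r/r_ref), then add intensities.
grinder: 95 − 20·log₁₀(15.7/2.7) = 95 − 15.29 = 79.71 dB SPL.
fan: 67 − 20·log₁₀(26.2/2.7) = 67 − 19.74 = 47.26 dB SPL.
CNC lathe: 84 − 20·log₁₀(7.9/2.7) = 84 − 9.33 = 74.67 dB SPL.
Σ 10^(L/10) = 1.229e+08 → L_total = 10·log₁₀(1.229e+08) = 80.90 dB SPL.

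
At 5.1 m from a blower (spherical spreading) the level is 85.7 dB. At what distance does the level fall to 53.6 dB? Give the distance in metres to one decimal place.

205.4 m

The 32.1 dB drop corresponds to a distance ratio of 10^(32.1/20) for a point source.
r₂ = 5.1·10^((85.7−53.6)/20) = 5.1·10^(32.1/20) = 205.39 m.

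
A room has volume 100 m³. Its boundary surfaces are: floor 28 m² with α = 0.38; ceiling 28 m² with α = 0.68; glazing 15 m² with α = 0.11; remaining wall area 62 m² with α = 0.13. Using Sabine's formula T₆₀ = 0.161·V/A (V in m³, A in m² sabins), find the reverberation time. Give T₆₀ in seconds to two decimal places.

0.41 s

Summing Sᵢαᵢ: 28·0.38 + 28·0.68 + 15·0.11 + 62·0.13 = 39.39 m².
T₆₀ = 0.161 × 100 / 39.39 = 0.409 s.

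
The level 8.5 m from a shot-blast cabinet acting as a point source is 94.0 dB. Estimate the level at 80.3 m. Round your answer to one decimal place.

74.5 dB

Point-source attenuation: ΔL = 20·log₁₀(r₂/r₁) = 20·log₁₀(80.3/8.5) = 19.506 dB.
L₂ = 94.0 − 20·log₁₀(80.3/8.5) = 94.0 − 19.506 = 74.49 dB.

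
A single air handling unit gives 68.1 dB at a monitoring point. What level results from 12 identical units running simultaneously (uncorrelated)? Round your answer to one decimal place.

78.9 dB

With 12 equal, uncorrelated contributions the intensity is 12× that of one unit, giving a rise of 10·log₁₀ 12.
L_total = 68.1 + 10·log₁₀(12) = 68.1 + 10.792 = 78.89 dB.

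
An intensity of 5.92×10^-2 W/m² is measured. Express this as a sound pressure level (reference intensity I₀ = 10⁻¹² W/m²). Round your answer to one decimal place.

L = 10·log₁₀(I/I₀) = 10·log₁₀(5.92×10^-2/10⁻¹²) = 10·log₁₀(5.92×10^10).
L = 10·(0.7723 + 10) = 107.72 dB.

107.7 dB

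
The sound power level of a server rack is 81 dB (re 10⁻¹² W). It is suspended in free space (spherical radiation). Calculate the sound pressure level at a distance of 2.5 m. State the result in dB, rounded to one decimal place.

62.0 dB

Free-field spherical radiation: L_p = L_w − 10·log₁₀(4π·r²), r = 2.5 m.
4π·r² = 78.54 m², 10·log₁₀ of that is 18.951 dB.
L_p = 81 − 18.951 = 62.05 dB.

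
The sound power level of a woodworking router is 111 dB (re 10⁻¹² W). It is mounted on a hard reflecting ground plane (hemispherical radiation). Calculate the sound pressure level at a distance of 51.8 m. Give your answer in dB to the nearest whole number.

The power spreads over a hemisphere of area 2π·r², so L_p = L_w − 10·log₁₀(2π·r²).
2π·r² = 1.686e+04 m², 10·log₁₀ of that is 42.268 dB.
L_p = 111 − 42.268 = 68.73 dB.

69 dB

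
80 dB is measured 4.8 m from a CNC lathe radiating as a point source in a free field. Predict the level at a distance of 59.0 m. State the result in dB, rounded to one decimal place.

58.2 dB

For a point source, L₂ = L₁ − 20·log₁₀(r₂/r₁).
L₂ = 80 − 20·log₁₀(59.0/4.8) = 80 − 21.792 = 58.21 dB.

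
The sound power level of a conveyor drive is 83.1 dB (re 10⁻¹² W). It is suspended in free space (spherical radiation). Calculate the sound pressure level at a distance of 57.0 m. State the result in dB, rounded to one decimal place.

37.0 dB

The power spreads over a sphere of area 4π·r², so L_p = L_w − 10·log₁₀(4π·r²).
4π·r² = 4.083e+04 m², 10·log₁₀ of that is 46.110 dB.
L_p = 83.1 − 46.110 = 36.99 dB.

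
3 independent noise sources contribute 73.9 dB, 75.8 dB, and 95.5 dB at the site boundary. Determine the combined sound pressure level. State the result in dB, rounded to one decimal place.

95.6 dB

For uncorrelated sources the intensities add, so convert each level to linear form, sum, and take 10·log₁₀ of the total.
Σ 10^(L/10) = 10^(73.9/10) + 10^(75.8/10) + 10^(95.5/10) = 3.611e+09.
L_total = 10·log₁₀(3.611e+09) = 95.58 dB.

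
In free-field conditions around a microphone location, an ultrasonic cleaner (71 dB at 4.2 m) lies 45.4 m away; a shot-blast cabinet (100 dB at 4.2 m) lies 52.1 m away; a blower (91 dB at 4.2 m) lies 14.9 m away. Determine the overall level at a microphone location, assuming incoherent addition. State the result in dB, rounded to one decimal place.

82.2 dB

Propagate each source to the receiver with L = L_ref − 20·log₁₀(r/r_ref), then add intensities.
ultrasonic cleaner: 71 − 20·log₁₀(45.4/4.2) = 71 − 20.68 = 50.32 dB.
shot-blast cabinet: 100 − 20·log₁₀(52.1/4.2) = 100 − 21.87 = 78.13 dB.
blower: 91 − 20·log₁₀(14.9/4.2) = 91 − 11.00 = 80.00 dB.
Σ 10^(L/10) = 1.651e+08 → L_total = 10·log₁₀(1.651e+08) = 82.18 dB.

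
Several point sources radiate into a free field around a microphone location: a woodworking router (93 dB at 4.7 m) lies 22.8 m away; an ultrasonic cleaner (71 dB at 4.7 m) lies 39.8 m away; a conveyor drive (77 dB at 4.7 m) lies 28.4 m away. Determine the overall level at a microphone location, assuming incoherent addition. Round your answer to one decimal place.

79.4 dB

Propagate each source to the receiver with L = L_ref − 20·log₁₀(r/r_ref), then add intensities.
woodworking router: 93 − 20·log₁₀(22.8/4.7) = 93 − 13.72 = 79.28 dB.
ultrasonic cleaner: 71 − 20·log₁₀(39.8/4.7) = 71 − 18.56 = 52.44 dB.
conveyor drive: 77 − 20·log₁₀(28.4/4.7) = 77 − 15.62 = 61.38 dB.
Σ 10^(L/10) = 8.633e+07 → L_total = 10·log₁₀(8.633e+07) = 79.36 dB.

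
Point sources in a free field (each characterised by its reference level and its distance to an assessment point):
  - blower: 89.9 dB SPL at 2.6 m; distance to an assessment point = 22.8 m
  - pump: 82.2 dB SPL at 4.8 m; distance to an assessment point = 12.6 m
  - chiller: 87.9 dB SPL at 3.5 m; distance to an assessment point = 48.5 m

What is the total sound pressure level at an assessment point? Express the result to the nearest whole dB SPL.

76 dB SPL

Propagate each source to the receiver with L = L_ref − 20·log₁₀(r/r_ref), then add intensities.
blower: 89.9 − 20·log₁₀(22.8/2.6) = 89.9 − 18.86 = 71.04 dB SPL.
pump: 82.2 − 20·log₁₀(12.6/4.8) = 82.2 − 8.38 = 73.82 dB SPL.
chiller: 87.9 − 20·log₁₀(48.5/3.5) = 87.9 − 22.83 = 65.07 dB SPL.
Σ 10^(L/10) = 4.000e+07 → L_total = 10·log₁₀(4.000e+07) = 76.02 dB SPL.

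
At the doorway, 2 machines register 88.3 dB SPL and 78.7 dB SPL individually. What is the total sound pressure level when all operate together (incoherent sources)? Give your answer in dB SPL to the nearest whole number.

89 dB SPL

For uncorrelated sources the intensities add, so convert each level to linear form, sum, and take 10·log₁₀ of the total.
Σ 10^(L/10) = 10^(88.3/10) + 10^(78.7/10) = 7.502e+08.
L_total = 10·log₁₀(7.502e+08) = 88.75 dB SPL.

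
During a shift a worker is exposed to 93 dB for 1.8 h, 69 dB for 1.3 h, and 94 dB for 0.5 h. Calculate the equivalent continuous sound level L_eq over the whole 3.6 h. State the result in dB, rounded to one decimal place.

L_eq = 10·log₁₀[(1/T)·Σ tᵢ·10^(Lᵢ/10)] with T = 3.6 h.
Σ tᵢ·10^(Lᵢ/10) = 1.8·10^(93/10) + 1.3·10^(69/10) + 0.5·10^(94/10) = 4.858e+09.
L_eq = 10·log₁₀(4.858e+09/3.6) = 91.30 dB.

91.3 dB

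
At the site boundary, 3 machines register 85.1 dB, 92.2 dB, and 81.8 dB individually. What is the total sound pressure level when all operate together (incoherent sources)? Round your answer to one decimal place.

Incoherent sources combine by intensity addition: L_total = 10·log₁₀(Σ 10^(L_i/10)).
Σ 10^(L/10) = 10^(85.1/10) + 10^(92.2/10) + 10^(81.8/10) = 2.135e+09.
L_total = 10·log₁₀(2.135e+09) = 93.29 dB.

93.3 dB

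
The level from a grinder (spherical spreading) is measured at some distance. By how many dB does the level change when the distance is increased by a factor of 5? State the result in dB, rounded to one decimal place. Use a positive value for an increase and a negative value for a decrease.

A point source loses 6 dB per doubling of distance; generally ΔL = −20·log₁₀(r₂/r₁).
ΔL = −20·log₁₀(5) = -13.98 dB.

-14.0 dB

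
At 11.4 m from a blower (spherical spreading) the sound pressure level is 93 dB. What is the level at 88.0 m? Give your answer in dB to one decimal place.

75.2 dB

Point-source attenuation: ΔL = 20·log₁₀(r₂/r₁) = 20·log₁₀(88.0/11.4) = 17.752 dB.
L₂ = 93 − 20·log₁₀(88.0/11.4) = 93 − 17.752 = 75.25 dB.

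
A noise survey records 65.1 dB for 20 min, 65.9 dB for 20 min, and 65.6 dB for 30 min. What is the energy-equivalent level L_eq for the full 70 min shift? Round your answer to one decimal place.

The energy average is taken in the linear domain: L_eq = 10·log₁₀[(Σ tᵢ·10^(Lᵢ/10))/T], T = 70 min.
Σ tᵢ·10^(Lᵢ/10) = 20·10^(65.1/10) + 20·10^(65.9/10) + 30·10^(65.6/10) = 2.515e+08.
L_eq = 10·log₁₀(2.515e+08/70) = 65.55 dB.

65.6 dB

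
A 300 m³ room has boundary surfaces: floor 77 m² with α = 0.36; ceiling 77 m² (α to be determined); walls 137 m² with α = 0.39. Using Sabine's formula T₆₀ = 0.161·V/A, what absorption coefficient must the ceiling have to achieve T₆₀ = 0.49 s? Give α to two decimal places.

From T₆₀ = 0.161·V/A, the target T₆₀ = 0.49 s needs A = 0.161·300/0.49 = 98.57 m².
Absorption from the other surfaces = 77·0.36 + 137·0.39 = 81.15 m², so the ceiling must supply 17.42 m² over 77 m².
α = 17.42/77 = 0.226.

0.23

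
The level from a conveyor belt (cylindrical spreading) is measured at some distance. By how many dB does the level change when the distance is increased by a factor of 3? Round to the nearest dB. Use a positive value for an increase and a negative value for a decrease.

With cylindrical spreading the level changes by −10·log₁₀(r₂/r₁).
ΔL = −10·log₁₀(3) = -4.77 dB.

-5 dB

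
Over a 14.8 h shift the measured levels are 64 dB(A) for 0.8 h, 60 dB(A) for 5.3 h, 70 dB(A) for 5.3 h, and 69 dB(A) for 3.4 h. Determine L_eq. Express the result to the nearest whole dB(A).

L_eq = 10·log₁₀[(1/T)·Σ tᵢ·10^(Lᵢ/10)] with T = 14.8 h.
Σ tᵢ·10^(Lᵢ/10) = 0.8·10^(64/10) + 5.3·10^(60/10) + 5.3·10^(70/10) + 3.4·10^(69/10) = 8.732e+07.
L_eq = 10·log₁₀(8.732e+07/14.8) = 67.71 dB(A).

68 dB(A)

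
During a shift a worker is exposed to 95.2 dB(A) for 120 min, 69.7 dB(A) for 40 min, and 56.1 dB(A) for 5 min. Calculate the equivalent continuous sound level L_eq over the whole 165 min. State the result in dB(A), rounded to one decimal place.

93.8 dB(A)

The energy average is taken in the linear domain: L_eq = 10·log₁₀[(Σ tᵢ·10^(Lᵢ/10))/T], T = 165 min.
Σ tᵢ·10^(Lᵢ/10) = 120·10^(95.2/10) + 40·10^(69.7/10) + 5·10^(56.1/10) = 3.977e+11.
L_eq = 10·log₁₀(3.977e+11/165) = 93.82 dB(A).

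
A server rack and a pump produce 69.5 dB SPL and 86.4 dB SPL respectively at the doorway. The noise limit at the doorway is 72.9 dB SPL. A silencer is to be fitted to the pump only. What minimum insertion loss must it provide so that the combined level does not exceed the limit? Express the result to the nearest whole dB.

16 dB

The untreated sources together contribute 10^(69.5/10) = 8.913e+06, i.e. 69.50 dB SPL.
The limit corresponds to 10^(72.9/10) = 1.950e+07; subtracting the fixed part leaves 1.059e+07 for the pump, i.e. 70.25 dB SPL.
Required insertion loss = 86.4 − 70.25 = 16.15 dB.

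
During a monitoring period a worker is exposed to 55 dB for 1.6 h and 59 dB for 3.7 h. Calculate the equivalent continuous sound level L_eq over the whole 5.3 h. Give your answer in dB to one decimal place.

Weight each interval's intensity by its duration and average over T = 5.3 h:
Σ tᵢ·10^(Lᵢ/10) = 1.6·10^(55/10) + 3.7·10^(59/10) = 3.445e+06.
L_eq = 10·log₁₀(3.445e+06/5.3) = 58.13 dB.

58.1 dB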